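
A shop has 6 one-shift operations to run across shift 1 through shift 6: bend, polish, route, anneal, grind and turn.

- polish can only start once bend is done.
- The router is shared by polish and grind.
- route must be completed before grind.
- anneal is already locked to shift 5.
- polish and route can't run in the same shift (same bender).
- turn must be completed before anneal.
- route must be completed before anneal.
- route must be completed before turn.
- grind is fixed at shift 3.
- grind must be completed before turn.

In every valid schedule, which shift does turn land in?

grind is fixed at shift 3 and must come before turn, so turn is at least shift 4.
anneal is fixed at shift 5 and must come after turn, so turn is at most shift 4.
So turn must be shift 4.

shift 4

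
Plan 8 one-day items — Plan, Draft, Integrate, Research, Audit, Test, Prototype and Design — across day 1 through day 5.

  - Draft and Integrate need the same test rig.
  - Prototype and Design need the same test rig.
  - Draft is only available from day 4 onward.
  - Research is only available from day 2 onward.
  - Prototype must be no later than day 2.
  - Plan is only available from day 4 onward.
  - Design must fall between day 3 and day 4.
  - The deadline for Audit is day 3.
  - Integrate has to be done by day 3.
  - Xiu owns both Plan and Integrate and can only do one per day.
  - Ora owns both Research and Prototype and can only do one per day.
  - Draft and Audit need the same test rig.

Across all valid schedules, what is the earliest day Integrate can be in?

day 1

Integrate's own window allows nothing later than day 3.
Integrate at day 1 is achievable: Draft -> day 4; Design -> day 3; Research -> day 2; Prototype -> day 1; Integrate -> day 1; Test -> day 1; Audit -> day 1; Plan -> day 4.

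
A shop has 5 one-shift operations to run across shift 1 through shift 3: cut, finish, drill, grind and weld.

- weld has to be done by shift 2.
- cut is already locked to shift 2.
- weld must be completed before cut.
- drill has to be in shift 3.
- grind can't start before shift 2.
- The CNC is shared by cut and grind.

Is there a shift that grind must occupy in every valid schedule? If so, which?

shift 3

grind's window is shift 2–shift 3.
cut is fixed at shift 2, and grind can't share a shift with cut.
So grind must be shift 3.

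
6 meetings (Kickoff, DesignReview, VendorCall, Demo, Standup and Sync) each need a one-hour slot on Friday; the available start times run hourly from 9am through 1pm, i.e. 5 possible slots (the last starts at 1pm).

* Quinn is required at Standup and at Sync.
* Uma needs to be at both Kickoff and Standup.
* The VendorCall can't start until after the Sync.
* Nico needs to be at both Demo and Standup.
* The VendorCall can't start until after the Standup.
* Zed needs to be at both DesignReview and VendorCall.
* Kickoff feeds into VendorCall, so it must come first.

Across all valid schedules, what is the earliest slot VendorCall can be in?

11am

Precedence pushes VendorCall to at least 10am.
VendorCall at 11am is achievable: Demo in 9am, Sync in 9am, VendorCall in 11am, DesignReview in 9am, Kickoff in 9am, Standup in 10am.
Nothing earlier works — the conflict constraints rule out every slot before 11am.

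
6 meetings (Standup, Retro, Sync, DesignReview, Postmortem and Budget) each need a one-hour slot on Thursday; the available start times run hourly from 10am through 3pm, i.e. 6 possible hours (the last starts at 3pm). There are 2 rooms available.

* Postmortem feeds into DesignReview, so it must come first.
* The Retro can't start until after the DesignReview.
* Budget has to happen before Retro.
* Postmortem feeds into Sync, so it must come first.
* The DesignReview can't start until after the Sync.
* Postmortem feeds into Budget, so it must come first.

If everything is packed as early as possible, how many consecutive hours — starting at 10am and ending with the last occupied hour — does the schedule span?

4 hours

The precedence chain requires at least 4 distinct hours.
With at most 2 per hour and 6 meetings, at least 3 hours are needed.
4 works (last occupied hour: 1pm): for example Postmortem -> 10am, DesignReview -> 12pm, Sync -> 11am, Retro -> 1pm, Budget -> 11am, Standup -> 10am.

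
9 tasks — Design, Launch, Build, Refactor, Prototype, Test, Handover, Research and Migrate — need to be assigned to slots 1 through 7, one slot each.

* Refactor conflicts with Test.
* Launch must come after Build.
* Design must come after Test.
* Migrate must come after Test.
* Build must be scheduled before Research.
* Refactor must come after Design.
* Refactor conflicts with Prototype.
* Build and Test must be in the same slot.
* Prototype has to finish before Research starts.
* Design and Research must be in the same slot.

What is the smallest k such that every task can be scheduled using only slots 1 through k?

3

The precedence chain requires at least 3 distinct slots.
3 works (last occupied slot: 3): for example Launch=2, Handover=1, Refactor=3, Prototype=1, Research=2, Build=1, Design=2, Test=1, Migrate=2.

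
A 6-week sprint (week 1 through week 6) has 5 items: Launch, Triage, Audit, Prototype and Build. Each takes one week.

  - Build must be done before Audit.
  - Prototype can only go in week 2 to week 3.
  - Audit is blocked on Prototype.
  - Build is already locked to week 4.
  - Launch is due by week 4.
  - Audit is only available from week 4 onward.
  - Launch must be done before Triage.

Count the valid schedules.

Splitting on Launch: it can be week 1 (20), week 2 (16), week 3 (12), week 4 (8). Listing each branch's schedules as (Triage, Audit, Prototype, Build) by week number:
Launch=week 1: (2,5,2,4) (2,5,3,4) (2,6,2,4) (2,6,3,4) (3,5,2,4) (3,5,3,4) (3,6,2,4) (3,6,3,4) (4,5,2,4) (4,5,3,4) (4,6,2,4) (4,6,3,4) (5,5,2,4) (5,5,3,4) (5,6,2,4) (5,6,3,4) (6,5,2,4) (6,5,3,4) (6,6,2,4) (6,6,3,4) — 20.
Launch=week 2: (3,5,2,4) (3,5,3,4) (3,6,2,4) (3,6,3,4) (4,5,2,4) (4,5,3,4) (4,6,2,4) (4,6,3,4) (5,5,2,4) (5,5,3,4) (5,6,2,4) (5,6,3,4) (6,5,2,4) (6,5,3,4) (6,6,2,4) (6,6,3,4) — 16.
Launch=week 3: (4,5,2,4) (4,5,3,4) (4,6,2,4) (4,6,3,4) (5,5,2,4) (5,5,3,4) (5,6,2,4) (5,6,3,4) (6,5,2,4) (6,5,3,4) (6,6,2,4) (6,6,3,4) — 12.
Launch=week 4: (5,5,2,4) (5,5,3,4) (5,6,2,4) (5,6,3,4) (6,5,2,4) (6,5,3,4) (6,6,2,4) (6,6,3,4) — 8.
Summing: 20 + 16 + 12 + 8 = 56.

56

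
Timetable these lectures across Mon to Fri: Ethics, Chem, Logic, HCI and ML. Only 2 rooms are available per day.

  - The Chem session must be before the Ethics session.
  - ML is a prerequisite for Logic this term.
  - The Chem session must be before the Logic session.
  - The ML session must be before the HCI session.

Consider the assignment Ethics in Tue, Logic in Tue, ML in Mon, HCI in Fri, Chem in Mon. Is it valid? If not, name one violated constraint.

Only 2 rooms are available per day — holds.
ML is a prerequisite for Logic this term — holds.
The Chem session must be before the Logic session — holds.
The Chem session must be before the Ethics session — holds.
The ML session must be before the HCI session — holds.

Yes, all constraints hold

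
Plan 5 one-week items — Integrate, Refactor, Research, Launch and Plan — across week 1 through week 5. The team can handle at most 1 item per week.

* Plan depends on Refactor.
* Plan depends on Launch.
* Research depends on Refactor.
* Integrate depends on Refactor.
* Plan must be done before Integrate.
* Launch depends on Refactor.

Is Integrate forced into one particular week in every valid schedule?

No

Integrate can be week 4 (e.g. Research in week 5, Launch in week 2, Plan in week 3, Refactor in week 1, Integrate in week 4) or week 5 (e.g. Launch in week 2; Integrate in week 5; Refactor in week 1; Plan in week 3; Research in week 4).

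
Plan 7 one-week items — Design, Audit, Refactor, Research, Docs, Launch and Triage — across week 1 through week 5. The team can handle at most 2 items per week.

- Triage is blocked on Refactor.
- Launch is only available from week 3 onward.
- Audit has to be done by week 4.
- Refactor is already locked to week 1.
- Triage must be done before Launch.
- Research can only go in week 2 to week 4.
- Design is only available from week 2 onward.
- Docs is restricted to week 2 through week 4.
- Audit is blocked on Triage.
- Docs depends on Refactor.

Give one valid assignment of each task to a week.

Docs in week 2; Refactor in week 1; Launch in week 3; Design in week 4; Research in week 3; Audit in week 4; Triage in week 2

Checking: Triage(week 2) before Launch(week 3); Triage(week 2) before Audit(week 4); Refactor(week 1) before Docs(week 2); Refactor(week 1) before Triage(week 2); Audit=week 4 in [week 1,week 4]; Launch=week 3 in [week 3,week 5]; Design=week 4 in [week 2,week 5]; Refactor=week 1 in [week 1,week 1]; Docs=week 2 in [week 2,week 4]; Research=week 3 in [week 2,week 4]; max 2 per week (cap 2).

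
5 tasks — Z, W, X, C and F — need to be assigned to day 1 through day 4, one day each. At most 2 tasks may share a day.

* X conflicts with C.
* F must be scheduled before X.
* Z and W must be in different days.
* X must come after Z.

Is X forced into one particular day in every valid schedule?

X can be day 2 (e.g. X in day 2, Z in day 1, W in day 2, F in day 1, C in day 3) or day 3 (e.g. C -> day 2, X -> day 3, W -> day 2, F -> day 1, Z -> day 1).

No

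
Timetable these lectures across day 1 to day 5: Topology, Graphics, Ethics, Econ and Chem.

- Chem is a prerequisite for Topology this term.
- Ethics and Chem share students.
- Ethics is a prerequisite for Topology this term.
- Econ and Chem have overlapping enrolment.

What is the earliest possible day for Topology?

day 3

Precedence pushes Topology to at least day 2.
Topology at day 3 is achievable: Econ=day 1; Ethics=day 1; Chem=day 2; Graphics=day 1; Topology=day 3.
Nothing earlier works — the conflict constraints rule out every day before day 3.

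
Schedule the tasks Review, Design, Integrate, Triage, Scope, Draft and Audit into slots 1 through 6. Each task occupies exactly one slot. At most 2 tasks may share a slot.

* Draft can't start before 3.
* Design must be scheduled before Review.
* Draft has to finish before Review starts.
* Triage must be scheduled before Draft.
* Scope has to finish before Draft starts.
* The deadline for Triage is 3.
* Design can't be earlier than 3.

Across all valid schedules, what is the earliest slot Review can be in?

Precedence pushes Review to at least 4.
Review at 4 is achievable: Review in 4, Integrate in 2, Scope in 1, Audit in 2, Triage in 1, Draft in 3, Design in 3.

4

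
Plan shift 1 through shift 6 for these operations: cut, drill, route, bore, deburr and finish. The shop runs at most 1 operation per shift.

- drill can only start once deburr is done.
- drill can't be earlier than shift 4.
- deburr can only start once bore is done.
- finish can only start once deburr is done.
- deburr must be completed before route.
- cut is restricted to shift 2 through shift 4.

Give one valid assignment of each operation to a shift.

bore -> shift 1, deburr -> shift 3, finish -> shift 6, cut -> shift 2, route -> shift 5, drill -> shift 4

Checking: deburr(shift 3) before route(shift 5); bore(shift 1) before deburr(shift 3); deburr(shift 3) before drill(shift 4); deburr(shift 3) before finish(shift 6); cut=shift 2 in [shift 2,shift 4]; drill=shift 4 in [shift 4,shift 6]; max 1 per shift (cap 1).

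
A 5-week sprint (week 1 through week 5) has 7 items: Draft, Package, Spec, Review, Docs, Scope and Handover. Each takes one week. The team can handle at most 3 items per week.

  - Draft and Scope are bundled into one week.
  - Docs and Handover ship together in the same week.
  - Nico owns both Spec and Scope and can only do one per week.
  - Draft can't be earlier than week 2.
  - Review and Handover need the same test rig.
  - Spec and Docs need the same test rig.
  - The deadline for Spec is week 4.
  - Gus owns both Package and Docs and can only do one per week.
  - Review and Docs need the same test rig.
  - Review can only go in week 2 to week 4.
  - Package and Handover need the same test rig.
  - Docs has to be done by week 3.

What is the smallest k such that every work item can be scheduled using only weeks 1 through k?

With at most 3 per week and 7 work items, at least 3 weeks are needed.
Draft can't be placed before week 2, so the schedule must run through at least week 2.
3 works (last occupied week: week 3): for example Draft=week 2, Handover=week 3, Review=week 2, Spec=week 1, Docs=week 3, Scope=week 2, Package=week 1.

3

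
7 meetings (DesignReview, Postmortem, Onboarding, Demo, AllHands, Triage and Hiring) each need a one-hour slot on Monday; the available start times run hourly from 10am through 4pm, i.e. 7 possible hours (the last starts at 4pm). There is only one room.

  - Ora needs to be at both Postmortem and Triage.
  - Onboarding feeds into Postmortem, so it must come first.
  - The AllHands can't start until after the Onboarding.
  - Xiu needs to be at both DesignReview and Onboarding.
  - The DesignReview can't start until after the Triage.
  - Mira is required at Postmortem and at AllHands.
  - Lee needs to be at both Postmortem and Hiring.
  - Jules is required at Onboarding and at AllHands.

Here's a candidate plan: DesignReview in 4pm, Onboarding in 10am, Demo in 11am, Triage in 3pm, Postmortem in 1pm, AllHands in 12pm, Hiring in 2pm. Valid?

Valid

Onboarding feeds into Postmortem, so it must come first — holds.
The DesignReview can't start until after the Triage — holds.
Ora needs to be at both Postmortem and Triage — holds.
Lee needs to be at both Postmortem and Hiring — holds.
Jules is required at Onboarding and at AllHands — holds.
There is only one room — holds.
Xiu needs to be at both DesignReview and Onboarding — holds.
The AllHands can't start until after the Onboarding — holds.
Mira is required at Postmortem and at AllHands — holds.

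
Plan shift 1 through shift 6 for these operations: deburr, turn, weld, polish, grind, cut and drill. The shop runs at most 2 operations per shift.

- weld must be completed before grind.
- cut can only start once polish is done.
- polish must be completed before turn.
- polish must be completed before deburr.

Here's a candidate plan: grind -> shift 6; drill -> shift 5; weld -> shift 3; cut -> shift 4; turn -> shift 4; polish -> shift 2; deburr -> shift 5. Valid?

Yes, all constraints hold

cut can only start once polish is done — holds.
The shop runs at most 2 operations per shift — holds.
weld must be completed before grind — holds.
polish must be completed before turn — holds.
polish must be completed before deburr — holds.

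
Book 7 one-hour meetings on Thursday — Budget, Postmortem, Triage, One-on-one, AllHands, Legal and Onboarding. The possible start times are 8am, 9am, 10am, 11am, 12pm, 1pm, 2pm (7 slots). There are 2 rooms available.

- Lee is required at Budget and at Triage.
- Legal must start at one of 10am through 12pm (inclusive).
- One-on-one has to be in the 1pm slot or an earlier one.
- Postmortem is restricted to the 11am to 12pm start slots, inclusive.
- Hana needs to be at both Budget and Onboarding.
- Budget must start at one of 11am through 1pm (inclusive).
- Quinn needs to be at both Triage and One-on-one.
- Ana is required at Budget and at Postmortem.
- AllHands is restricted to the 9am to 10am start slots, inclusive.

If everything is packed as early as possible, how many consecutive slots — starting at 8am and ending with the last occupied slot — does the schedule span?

5 slots

With at most 2 per slot and 7 meetings, at least 4 slots are needed.
Budget can't be placed before 11am — that is slot 4 counting from 8am — so the schedule must run through at least 4 slots.
Could 4 slots be enough, i.e. nothing placed later than 11am? No: Budget's window within 4 slots is {11am}; Postmortem's window within 4 slots is {11am}; Postmortem can't share with Budget (11am) → nothing is left.
So 4 slots is not enough.
5 works (last occupied slot: 12pm): for example Budget in 11am; Onboarding in 8am; Postmortem in 12pm; One-on-one in 9am; Triage in 8am; Legal in 10am; AllHands in 9am.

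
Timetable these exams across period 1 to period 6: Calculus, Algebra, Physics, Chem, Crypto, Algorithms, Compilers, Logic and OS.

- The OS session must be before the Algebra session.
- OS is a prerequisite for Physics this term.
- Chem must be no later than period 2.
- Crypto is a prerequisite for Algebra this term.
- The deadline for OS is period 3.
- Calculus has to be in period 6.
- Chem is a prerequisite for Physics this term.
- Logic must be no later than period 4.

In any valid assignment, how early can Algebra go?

Precedence pushes Algebra to at least period 2.
Algebra at period 2 is achievable: OS -> period 1; Algebra -> period 2; Algorithms -> period 1; Compilers -> period 1; Calculus -> period 6; Chem -> period 1; Crypto -> period 1; Logic -> period 1; Physics -> period 2.

period 2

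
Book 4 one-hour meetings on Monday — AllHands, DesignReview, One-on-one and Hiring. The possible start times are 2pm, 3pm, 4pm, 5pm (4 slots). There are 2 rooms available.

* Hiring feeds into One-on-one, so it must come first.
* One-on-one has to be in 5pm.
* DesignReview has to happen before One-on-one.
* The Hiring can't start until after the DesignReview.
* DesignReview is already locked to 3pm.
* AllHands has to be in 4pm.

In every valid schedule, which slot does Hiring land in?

DesignReview is fixed at 3pm and must come before Hiring, so Hiring is at least 4pm.
One-on-one is fixed at 5pm and must come after Hiring, so Hiring is at most 4pm.
So Hiring must be 4pm.

4pm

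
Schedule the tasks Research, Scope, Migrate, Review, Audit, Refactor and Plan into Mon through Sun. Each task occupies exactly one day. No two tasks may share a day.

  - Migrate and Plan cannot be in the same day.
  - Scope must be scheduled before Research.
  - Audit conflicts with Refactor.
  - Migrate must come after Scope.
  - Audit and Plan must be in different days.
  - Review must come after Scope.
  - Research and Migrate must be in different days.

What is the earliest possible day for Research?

Tue

Precedence pushes Research to at least Tue.
Research at Tue is achievable: Plan -> Sun; Audit -> Fri; Scope -> Mon; Review -> Thu; Migrate -> Wed; Refactor -> Sat; Research -> Tue.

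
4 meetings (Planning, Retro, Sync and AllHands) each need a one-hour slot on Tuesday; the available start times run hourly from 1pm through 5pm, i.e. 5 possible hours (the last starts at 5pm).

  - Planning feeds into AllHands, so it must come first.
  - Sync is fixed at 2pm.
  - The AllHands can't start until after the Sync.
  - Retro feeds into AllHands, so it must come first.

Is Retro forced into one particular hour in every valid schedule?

No

Retro can be 1pm (e.g. Planning in 1pm, Retro in 1pm, Sync in 2pm, AllHands in 3pm) or 2pm (e.g. Retro in 2pm; AllHands in 3pm; Sync in 2pm; Planning in 1pm).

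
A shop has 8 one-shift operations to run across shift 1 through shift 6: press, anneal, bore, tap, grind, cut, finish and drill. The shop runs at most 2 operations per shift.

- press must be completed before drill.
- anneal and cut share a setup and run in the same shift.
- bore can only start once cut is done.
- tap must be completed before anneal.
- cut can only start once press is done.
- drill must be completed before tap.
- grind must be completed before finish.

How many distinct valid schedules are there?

60

Splitting on press: it can be shift 1 (50), shift 2 (10). Listing each branch's schedules as (anneal, bore, tap, grind, cut, finish, drill) by shift number:
press=shift 1: (4,5,3,1,4,2,2) (4,5,3,1,4,3,2) (4,5,3,1,4,5,2) (4,5,3,1,4,6,2) (4,5,3,2,4,3,2) (4,5,3,2,4,5,2) (4,5,3,2,4,6,2) (4,5,3,3,4,5,2) (4,5,3,3,4,6,2) (4,5,3,5,4,6,2) (4,6,3,1,4,2,2) (4,6,3,1,4,3,2) (4,6,3,1,4,5,2) (4,6,3,1,4,6,2) (4,6,3,2,4,3,2) (4,6,3,2,4,5,2) (4,6,3,2,4,6,2) (4,6,3,3,4,5,2) (4,6,3,3,4,6,2) (4,6,3,5,4,6,2) (5,6,3,1,5,2,2) (5,6,3,1,5,3,2) (5,6,3,1,5,4,2) (5,6,3,1,5,6,2) (5,6,3,2,5,3,2) (5,6,3,2,5,4,2) (5,6,3,2,5,6,2) (5,6,3,3,5,4,2) (5,6,3,3,5,6,2) (5,6,3,4,5,6,2) (5,6,4,1,5,2,2) (5,6,4,1,5,2,3) (5,6,4,1,5,3,2) (5,6,4,1,5,3,3) (5,6,4,1,5,4,2) (5,6,4,1,5,4,3) (5,6,4,1,5,6,2) (5,6,4,1,5,6,3) (5,6,4,2,5,3,2) (5,6,4,2,5,3,3) (5,6,4,2,5,4,2) (5,6,4,2,5,4,3) (5,6,4,2,5,6,2) (5,6,4,2,5,6,3) (5,6,4,3,5,4,2) (5,6,4,3,5,4,3) (5,6,4,3,5,6,2) (5,6,4,3,5,6,3) (5,6,4,4,5,6,2) (5,6,4,4,5,6,3) — 50.
press=shift 2: (5,6,4,1,5,2,3) (5,6,4,1,5,3,3) (5,6,4,1,5,4,3) (5,6,4,1,5,6,3) (5,6,4,2,5,3,3) (5,6,4,2,5,4,3) (5,6,4,2,5,6,3) (5,6,4,3,5,4,3) (5,6,4,3,5,6,3) (5,6,4,4,5,6,3) — 10.
Summing: 50 + 10 = 60.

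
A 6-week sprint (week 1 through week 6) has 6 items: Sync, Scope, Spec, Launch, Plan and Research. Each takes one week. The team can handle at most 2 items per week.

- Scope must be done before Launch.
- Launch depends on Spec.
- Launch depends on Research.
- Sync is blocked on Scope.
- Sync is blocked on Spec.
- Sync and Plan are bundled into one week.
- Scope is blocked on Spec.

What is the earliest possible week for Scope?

week 2

Precedence pushes Scope to at least week 2; downstream work caps Scope at week 5.
Scope at week 2 is achievable: Sync=week 4; Scope=week 2; Spec=week 1; Research=week 1; Launch=week 3; Plan=week 4.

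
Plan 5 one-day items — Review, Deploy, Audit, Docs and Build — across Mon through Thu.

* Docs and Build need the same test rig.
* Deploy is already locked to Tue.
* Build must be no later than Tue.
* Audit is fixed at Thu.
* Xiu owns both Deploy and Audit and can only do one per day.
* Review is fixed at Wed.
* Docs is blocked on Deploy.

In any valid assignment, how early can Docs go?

Wed

Precedence pushes Docs to at least Wed.
Docs at Wed is achievable: Docs in Wed, Build in Mon, Audit in Thu, Deploy in Tue, Review in Wed.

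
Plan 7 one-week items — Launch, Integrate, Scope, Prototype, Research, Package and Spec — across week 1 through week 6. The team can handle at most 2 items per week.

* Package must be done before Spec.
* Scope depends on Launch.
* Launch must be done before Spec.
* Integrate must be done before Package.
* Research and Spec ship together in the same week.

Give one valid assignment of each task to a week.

Package=week 2, Integrate=week 1, Launch=week 1, Research=week 3, Spec=week 3, Scope=week 2, Prototype=week 4

Checking: Launch(week 1) before Scope(week 2); Package(week 2) before Spec(week 3); Integrate(week 1) before Package(week 2); Launch(week 1) before Spec(week 3); Research = Spec = week 3; max 2 per week (cap 2).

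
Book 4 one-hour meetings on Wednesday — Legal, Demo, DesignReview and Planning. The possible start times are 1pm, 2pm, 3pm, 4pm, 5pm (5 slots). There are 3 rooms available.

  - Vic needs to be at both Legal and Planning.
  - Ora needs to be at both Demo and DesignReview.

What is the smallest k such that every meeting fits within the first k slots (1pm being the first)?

With at most 3 per slot and 4 meetings, at least 2 slots are needed.
2 works (last occupied slot: 2pm): for example DesignReview in 2pm, Demo in 1pm, Planning in 2pm, Legal in 1pm.

2 slots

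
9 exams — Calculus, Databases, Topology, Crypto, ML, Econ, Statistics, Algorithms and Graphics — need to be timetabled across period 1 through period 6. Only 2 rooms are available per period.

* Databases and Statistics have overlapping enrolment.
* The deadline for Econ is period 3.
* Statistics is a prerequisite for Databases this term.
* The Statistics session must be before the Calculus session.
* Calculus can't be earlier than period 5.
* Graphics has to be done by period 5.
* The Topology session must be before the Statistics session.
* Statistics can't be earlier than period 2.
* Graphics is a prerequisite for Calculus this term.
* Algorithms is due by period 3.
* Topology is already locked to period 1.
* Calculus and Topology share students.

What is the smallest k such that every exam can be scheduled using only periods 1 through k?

5

The precedence chain requires at least 3 distinct periods.
With at most 2 per period and 9 exams, at least 5 periods are needed.
Calculus can't be placed before period 5, so the schedule must run through at least period 5.
5 works (last occupied period: period 5): for example Calculus in period 5; Econ in period 1; Databases in period 3; Statistics in period 2; Graphics in period 3; ML in period 4; Algorithms in period 2; Topology in period 1; Crypto in period 4.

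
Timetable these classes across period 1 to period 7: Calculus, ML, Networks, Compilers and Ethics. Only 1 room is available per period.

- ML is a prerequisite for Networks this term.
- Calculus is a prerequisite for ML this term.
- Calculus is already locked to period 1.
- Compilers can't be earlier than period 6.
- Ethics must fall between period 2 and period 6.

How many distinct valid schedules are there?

Splitting on ML: it can be period 2 (21), period 3 (16), period 4 (11), period 5 (6). Listing each branch's schedules as (Calculus, Networks, Compilers, Ethics) by period number:
ML=period 2: (1,3,6,4) (1,3,6,5) (1,3,7,4) (1,3,7,5) (1,3,7,6) (1,4,6,3) (1,4,6,5) (1,4,7,3) (1,4,7,5) (1,4,7,6) (1,5,6,3) (1,5,6,4) (1,5,7,3) (1,5,7,4) (1,5,7,6) (1,6,7,3) (1,6,7,4) (1,6,7,5) (1,7,6,3) (1,7,6,4) (1,7,6,5) — 21.
ML=period 3: (1,4,6,2) (1,4,6,5) (1,4,7,2) (1,4,7,5) (1,4,7,6) (1,5,6,2) (1,5,6,4) (1,5,7,2) (1,5,7,4) (1,5,7,6) (1,6,7,2) (1,6,7,4) (1,6,7,5) (1,7,6,2) (1,7,6,4) (1,7,6,5) — 16.
ML=period 4: (1,5,6,2) (1,5,6,3) (1,5,7,2) (1,5,7,3) (1,5,7,6) (1,6,7,2) (1,6,7,3) (1,6,7,5) (1,7,6,2) (1,7,6,3) (1,7,6,5) — 11.
ML=period 5: (1,6,7,2) (1,6,7,3) (1,6,7,4) (1,7,6,2) (1,7,6,3) (1,7,6,4) — 6.
Summing: 21 + 16 + 11 + 6 = 54.

54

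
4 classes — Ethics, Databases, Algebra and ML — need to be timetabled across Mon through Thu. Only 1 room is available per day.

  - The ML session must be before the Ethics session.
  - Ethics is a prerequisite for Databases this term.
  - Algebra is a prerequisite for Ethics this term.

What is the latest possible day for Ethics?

Precedence pushes Ethics to at least Tue; downstream work caps Ethics at Wed.
Ethics at Wed is achievable: Algebra -> Mon, ML -> Tue, Databases -> Thu, Ethics -> Wed.

Wed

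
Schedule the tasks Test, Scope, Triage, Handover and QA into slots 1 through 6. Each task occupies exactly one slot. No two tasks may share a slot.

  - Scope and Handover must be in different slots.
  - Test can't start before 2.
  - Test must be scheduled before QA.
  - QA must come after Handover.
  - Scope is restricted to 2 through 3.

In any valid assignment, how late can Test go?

Test is available from 2; downstream work caps Test at 5.
Test at 5 is achievable: Scope in 2; Test in 5; Triage in 3; Handover in 1; QA in 6.

5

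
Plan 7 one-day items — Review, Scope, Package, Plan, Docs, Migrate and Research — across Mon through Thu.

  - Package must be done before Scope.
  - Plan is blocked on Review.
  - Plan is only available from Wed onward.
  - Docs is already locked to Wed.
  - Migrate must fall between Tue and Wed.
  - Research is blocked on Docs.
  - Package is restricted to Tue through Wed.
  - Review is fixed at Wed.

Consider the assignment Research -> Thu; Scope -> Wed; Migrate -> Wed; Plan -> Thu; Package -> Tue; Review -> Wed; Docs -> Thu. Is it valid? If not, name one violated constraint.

No. Docs is already locked to Wed is not satisfied.

Docs is already locked to Wed — violated.
Package is restricted to Tue through Wed — holds.
Review is fixed at Wed — holds.
Research is blocked on Docs — violated.
Migrate must fall between Tue and Wed — holds.
Plan is only available from Wed onward — holds.
Package must be done before Scope — holds.
Plan is blocked on Review — holds.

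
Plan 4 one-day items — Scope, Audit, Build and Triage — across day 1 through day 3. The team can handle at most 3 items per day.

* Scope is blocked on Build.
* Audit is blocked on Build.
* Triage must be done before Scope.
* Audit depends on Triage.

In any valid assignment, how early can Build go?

Downstream work caps Build at day 2.
Build at day 1 is achievable: Triage -> day 1; Audit -> day 2; Scope -> day 2; Build -> day 1.

day 1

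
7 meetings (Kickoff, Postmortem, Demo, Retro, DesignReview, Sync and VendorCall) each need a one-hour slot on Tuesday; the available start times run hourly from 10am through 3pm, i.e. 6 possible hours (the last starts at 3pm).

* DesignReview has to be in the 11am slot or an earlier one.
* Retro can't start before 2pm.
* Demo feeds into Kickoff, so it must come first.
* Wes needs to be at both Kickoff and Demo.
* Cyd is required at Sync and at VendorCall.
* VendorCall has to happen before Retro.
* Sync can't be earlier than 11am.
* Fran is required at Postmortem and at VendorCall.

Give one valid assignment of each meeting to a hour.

Sync in 11am, Demo in 10am, Postmortem in 11am, VendorCall in 10am, Kickoff in 11am, DesignReview in 10am, Retro in 2pm

Checking: VendorCall(10am) before Retro(2pm); Demo(10am) before Kickoff(11am); Postmortem(11am) != VendorCall(10am); Sync(11am) != VendorCall(10am); Kickoff(11am) != Demo(10am); Retro=2pm in [2pm,3pm]; DesignReview=10am in [10am,11am]; Sync=11am in [11am,3pm].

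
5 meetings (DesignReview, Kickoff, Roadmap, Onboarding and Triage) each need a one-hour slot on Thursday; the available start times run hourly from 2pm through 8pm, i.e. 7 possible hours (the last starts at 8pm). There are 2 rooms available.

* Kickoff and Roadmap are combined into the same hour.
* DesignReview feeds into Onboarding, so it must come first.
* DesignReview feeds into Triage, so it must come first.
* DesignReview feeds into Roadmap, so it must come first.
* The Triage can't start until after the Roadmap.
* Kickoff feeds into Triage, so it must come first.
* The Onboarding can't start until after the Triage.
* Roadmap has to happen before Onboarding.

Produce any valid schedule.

Triage in 4pm, Onboarding in 5pm, Roadmap in 3pm, DesignReview in 2pm, Kickoff in 3pm

Checking: DesignReview(2pm) before Triage(4pm); Triage(4pm) before Onboarding(5pm); Kickoff(3pm) before Triage(4pm); Roadmap(3pm) before Onboarding(5pm); Roadmap(3pm) before Triage(4pm); DesignReview(2pm) before Roadmap(3pm); DesignReview(2pm) before Onboarding(5pm); Kickoff = Roadmap = 3pm; max 2 per hour (cap 2).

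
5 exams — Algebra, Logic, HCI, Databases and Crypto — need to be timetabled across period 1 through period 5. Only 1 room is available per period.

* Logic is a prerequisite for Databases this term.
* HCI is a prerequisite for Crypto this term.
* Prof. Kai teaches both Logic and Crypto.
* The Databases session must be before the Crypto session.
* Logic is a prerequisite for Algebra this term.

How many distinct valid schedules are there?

Splitting on Algebra: it can be period 2 (2), period 3 (3), period 4 (3), period 5 (3). Listing each branch's schedules as (Logic, HCI, Databases, Crypto) by period number:
Algebra=period 2: (1,3,4,5) (1,4,3,5) — 2.
Algebra=period 3: (1,2,4,5) (1,4,2,5) (2,1,4,5) — 3.
Algebra=period 4: (1,2,3,5) (1,3,2,5) (2,1,3,5) — 3.
Algebra=period 5: (1,2,3,4) (1,3,2,4) (2,1,3,4) — 3.
Summing: 2 + 3 + 3 + 3 = 11.

11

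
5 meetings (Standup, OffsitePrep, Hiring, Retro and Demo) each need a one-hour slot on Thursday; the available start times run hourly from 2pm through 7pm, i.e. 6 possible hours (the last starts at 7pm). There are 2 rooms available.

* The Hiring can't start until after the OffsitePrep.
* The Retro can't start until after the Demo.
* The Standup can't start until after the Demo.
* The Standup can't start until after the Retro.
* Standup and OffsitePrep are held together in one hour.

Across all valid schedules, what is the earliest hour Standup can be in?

Precedence pushes Standup to at least 4pm; Standup must be in the same hour as OffsitePrep, which can't be after 6pm, so Standup is at most 6pm.
Standup at 4pm is achievable: Demo=2pm; Standup=4pm; Hiring=5pm; Retro=3pm; OffsitePrep=4pm.

4pm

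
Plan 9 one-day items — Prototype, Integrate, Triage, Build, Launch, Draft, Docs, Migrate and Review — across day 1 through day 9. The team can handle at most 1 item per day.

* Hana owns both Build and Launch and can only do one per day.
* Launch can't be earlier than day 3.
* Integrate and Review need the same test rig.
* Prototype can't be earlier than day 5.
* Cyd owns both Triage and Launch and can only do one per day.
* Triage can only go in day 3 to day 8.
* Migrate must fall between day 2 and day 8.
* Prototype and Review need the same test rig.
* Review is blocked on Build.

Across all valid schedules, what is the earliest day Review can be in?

day 2

Precedence pushes Review to at least day 2.
Review at day 2 is achievable: Launch in day 4, Review in day 2, Migrate in day 6, Prototype in day 5, Integrate in day 7, Docs in day 9, Draft in day 8, Build in day 1, Triage in day 3.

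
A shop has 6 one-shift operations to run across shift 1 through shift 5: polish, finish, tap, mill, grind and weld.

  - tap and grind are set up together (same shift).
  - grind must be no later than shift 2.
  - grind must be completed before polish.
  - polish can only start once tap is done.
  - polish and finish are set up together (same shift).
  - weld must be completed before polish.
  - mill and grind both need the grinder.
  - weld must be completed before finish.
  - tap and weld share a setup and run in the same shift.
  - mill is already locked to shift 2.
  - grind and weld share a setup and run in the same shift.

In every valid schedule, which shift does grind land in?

grind's window is shift 1–shift 2.
mill is fixed at shift 2, and grind can't share a shift with mill.
So grind must be shift 1.

shift 1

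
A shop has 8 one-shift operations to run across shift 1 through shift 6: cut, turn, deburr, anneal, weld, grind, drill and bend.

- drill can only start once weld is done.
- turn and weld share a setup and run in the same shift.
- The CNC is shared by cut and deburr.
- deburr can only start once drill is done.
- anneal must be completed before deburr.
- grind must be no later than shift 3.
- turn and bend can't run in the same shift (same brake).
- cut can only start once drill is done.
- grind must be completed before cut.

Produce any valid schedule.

anneal -> shift 1; bend -> shift 2; drill -> shift 2; grind -> shift 1; turn -> shift 1; deburr -> shift 4; weld -> shift 1; cut -> shift 3

Checking: anneal(shift 1) before deburr(shift 4); weld(shift 1) before drill(shift 2); drill(shift 2) before deburr(shift 4); grind(shift 1) before cut(shift 3); drill(shift 2) before cut(shift 3); cut(shift 3) != deburr(shift 4); turn(shift 1) != bend(shift 2); turn = weld = shift 1; grind=shift 1 in [shift 1,shift 3].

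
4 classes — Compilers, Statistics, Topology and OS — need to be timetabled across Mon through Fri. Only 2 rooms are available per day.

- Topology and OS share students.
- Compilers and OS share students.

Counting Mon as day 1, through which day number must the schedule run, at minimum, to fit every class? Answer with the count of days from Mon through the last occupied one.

2

With at most 2 per day and 4 classes, at least 2 days are needed.
2 works (last occupied day: Tue): for example OS in Tue, Compilers in Mon, Topology in Mon, Statistics in Tue.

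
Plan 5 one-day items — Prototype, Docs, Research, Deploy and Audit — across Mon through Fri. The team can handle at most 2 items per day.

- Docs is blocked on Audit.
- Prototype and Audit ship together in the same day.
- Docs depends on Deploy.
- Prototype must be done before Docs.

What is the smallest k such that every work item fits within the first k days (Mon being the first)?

3 days

The precedence chain requires at least 2 distinct days.
With at most 2 per day and 5 work items, at least 3 days are needed.
3 works (last occupied day: Wed): for example Prototype=Mon, Docs=Wed, Deploy=Tue, Audit=Mon, Research=Tue.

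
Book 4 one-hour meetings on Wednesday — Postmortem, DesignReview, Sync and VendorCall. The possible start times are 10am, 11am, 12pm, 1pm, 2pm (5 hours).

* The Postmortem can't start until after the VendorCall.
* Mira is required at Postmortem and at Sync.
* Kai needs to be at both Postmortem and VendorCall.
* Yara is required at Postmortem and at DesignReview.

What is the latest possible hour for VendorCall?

1pm

Downstream work caps VendorCall at 1pm.
VendorCall at 1pm is achievable: Postmortem in 2pm; Sync in 10am; VendorCall in 1pm; DesignReview in 10am.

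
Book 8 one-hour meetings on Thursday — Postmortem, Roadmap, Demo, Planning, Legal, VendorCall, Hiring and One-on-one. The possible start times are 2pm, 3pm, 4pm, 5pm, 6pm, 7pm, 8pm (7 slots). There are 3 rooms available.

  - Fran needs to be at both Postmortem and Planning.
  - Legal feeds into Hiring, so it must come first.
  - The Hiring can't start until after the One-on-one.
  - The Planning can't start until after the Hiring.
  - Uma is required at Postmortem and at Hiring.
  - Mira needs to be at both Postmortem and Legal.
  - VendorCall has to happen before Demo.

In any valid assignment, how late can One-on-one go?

6pm

Downstream work caps One-on-one at 6pm.
One-on-one at 6pm is achievable: VendorCall in 2pm; Legal in 2pm; Roadmap in 2pm; Demo in 3pm; One-on-one in 6pm; Hiring in 7pm; Planning in 8pm; Postmortem in 3pm.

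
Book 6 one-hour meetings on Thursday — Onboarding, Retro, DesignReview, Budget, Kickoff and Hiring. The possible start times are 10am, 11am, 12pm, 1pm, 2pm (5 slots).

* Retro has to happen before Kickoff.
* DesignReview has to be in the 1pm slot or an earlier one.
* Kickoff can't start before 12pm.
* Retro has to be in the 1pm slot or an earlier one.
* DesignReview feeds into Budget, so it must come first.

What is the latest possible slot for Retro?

1pm

Retro's own window allows nothing later than 1pm.
Retro at 1pm is achievable: Retro -> 1pm; Onboarding -> 10am; DesignReview -> 10am; Budget -> 11am; Hiring -> 10am; Kickoff -> 2pm.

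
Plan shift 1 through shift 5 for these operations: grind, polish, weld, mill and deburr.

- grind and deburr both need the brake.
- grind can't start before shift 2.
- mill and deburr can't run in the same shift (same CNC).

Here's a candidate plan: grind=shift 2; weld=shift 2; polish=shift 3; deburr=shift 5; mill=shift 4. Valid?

mill and deburr can't run in the same shift (same CNC) — holds.
grind can't start before shift 2 — holds.
grind and deburr both need the brake — holds.

Valid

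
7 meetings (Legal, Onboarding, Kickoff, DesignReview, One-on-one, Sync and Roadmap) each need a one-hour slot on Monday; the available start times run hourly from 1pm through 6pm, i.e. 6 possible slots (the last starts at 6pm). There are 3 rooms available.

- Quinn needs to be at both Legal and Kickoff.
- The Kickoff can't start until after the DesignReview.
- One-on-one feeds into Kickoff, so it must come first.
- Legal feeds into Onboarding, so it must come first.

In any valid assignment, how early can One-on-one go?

Downstream work caps One-on-one at 5pm.
One-on-one at 1pm is achievable: Roadmap in 3pm; DesignReview in 1pm; Legal in 1pm; Kickoff in 2pm; Onboarding in 2pm; One-on-one in 1pm; Sync in 2pm.

1pm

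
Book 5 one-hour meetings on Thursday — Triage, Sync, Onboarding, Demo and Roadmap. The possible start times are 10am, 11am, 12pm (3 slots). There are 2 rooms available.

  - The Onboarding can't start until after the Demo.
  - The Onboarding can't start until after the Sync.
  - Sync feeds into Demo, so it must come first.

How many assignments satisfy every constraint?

Splitting on Triage: it can be 10am (2), 11am (2), 12pm (2). Listing each branch's schedules as (Sync, Onboarding, Demo, Roadmap):
Triage=10am: (10am,12pm,11am,11am) (10am,12pm,11am,12pm) — 2.
Triage=11am: (10am,12pm,11am,10am) (10am,12pm,11am,12pm) — 2.
Triage=12pm: (10am,12pm,11am,10am) (10am,12pm,11am,11am) — 2.
Summing: 2 + 2 + 2 = 6.

6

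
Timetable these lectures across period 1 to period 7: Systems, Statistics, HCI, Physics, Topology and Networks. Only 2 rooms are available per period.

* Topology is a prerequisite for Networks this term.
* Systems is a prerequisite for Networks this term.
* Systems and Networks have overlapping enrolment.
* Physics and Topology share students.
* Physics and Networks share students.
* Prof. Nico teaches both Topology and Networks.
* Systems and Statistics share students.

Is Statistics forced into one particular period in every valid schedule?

No

Statistics can be period 1 (e.g. Physics=period 4, Statistics=period 1, Systems=period 2, Networks=period 3, Topology=period 1, HCI=period 2) or period 2 (e.g. HCI -> period 3, Systems -> period 1, Physics -> period 3, Topology -> period 1, Statistics -> period 2, Networks -> period 2).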